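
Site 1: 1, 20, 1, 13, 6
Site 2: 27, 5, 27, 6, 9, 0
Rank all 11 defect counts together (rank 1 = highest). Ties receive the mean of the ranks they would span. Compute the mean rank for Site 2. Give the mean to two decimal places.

Sorted (descending): 27, 27, 20, 13, 9, 6, 6, 5, 1, 1, 0
The 2 values of 27 occupy positions 1–2 → average rank (1+2)/2 = 1.5.
The 2 values of 6 occupy positions 6–7 → average rank (6+7)/2 = 6.5.
The 2 values of 1 occupy positions 9–10 → average rank (9+10)/2 = 9.5.
Site 2 values → pooled ranks: 27→1.5, 5→8, 27→1.5, 6→6.5, 9→5, 0→11
Mean rank = (1.5 + 8 + 1.5 + 6.5 + 5 + 11) / 6 = 5.58

5.58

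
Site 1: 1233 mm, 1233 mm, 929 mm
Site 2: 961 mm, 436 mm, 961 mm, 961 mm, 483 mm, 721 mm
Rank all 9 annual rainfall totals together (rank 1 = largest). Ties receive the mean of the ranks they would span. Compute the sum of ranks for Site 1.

9

Sorted (descending): 1233, 1233, 961, 961, 961, 929, 721, 483, 436
The 2 values of 1233 occupy positions 1–2 → average rank (1+2)/2 = 1.5.
The 3 values of 961 occupy positions 3–5 → average rank 4.
Site 1 values → pooled ranks: 1233→1.5, 1233→1.5, 929→6
Rank sum = 1.5 + 1.5 + 6 = 9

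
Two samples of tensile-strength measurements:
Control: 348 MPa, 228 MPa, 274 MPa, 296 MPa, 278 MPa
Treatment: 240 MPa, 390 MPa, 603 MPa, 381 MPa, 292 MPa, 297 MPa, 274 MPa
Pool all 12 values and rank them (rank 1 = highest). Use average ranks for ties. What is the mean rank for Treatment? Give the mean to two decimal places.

5.50

Sorted (descending): 603, 390, 381, 348, 297, 296, 292, 278, 274, 274, 240, 228
The 2 values of 274 occupy positions 9–10 → average rank (9+10)/2 = 9.5.
Treatment values → pooled ranks: 240→11, 390→2, 603→1, 381→3, 292→7, 297→5, 274→9.5
Mean rank = (11 + 2 + 1 + 3 + 7 + 5 + 9.5) / 7 = 5.50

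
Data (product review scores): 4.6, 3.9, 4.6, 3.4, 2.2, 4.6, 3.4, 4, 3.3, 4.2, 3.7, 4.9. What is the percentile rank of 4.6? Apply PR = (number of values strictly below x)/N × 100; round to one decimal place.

66.7

N = 12.
Strictly below 4.6: 8. Equal to 4.6: 3.
PR = 8/12 × 100 = 66.7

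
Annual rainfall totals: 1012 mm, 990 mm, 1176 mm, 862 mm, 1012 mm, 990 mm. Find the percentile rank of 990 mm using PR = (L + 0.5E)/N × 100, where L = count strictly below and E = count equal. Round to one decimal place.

N = 6.
Strictly below 990: 1. Equal to 990: 2.
PR = (1 + 0.5·2)/6 × 100 = 33.3

33.3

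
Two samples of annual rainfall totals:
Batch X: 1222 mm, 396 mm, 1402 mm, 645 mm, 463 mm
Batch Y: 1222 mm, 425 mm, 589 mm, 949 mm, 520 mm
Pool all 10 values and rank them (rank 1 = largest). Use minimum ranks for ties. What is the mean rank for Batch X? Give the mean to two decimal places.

5.20

Sorted (descending): 1402, 1222, 1222, 949, 645, 589, 520, 463, 425, 396
The 2 values of 1222 occupy positions 2–3 → each gets rank 2.
Batch X values → pooled ranks: 1222→2, 396→10, 1402→1, 645→5, 463→8
Mean rank = (2 + 10 + 1 + 5 + 8) / 5 = 5.20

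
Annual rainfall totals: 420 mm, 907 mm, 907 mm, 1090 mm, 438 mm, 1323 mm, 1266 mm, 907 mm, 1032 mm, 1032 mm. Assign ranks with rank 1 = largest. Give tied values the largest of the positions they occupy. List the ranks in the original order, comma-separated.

Sorted (descending): 1323, 1266, 1090, 1032, 1032, 907, 907, 907, 438, 420
The 2 values of 1032 occupy positions 4–5 → each gets rank 5.
The 3 values of 907 occupy positions 6–8 → each gets rank 8.

10, 8, 8, 3, 9, 1, 2, 8, 5, 5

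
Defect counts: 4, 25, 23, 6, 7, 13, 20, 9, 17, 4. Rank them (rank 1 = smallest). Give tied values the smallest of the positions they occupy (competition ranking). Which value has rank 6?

Sorted (ascending): 4, 4, 6, 7, 9, 13, 17, 20, 23, 25
The 2 values of 4 occupy positions 1–2 → each gets rank 1.
Rank 6 → value 13.

13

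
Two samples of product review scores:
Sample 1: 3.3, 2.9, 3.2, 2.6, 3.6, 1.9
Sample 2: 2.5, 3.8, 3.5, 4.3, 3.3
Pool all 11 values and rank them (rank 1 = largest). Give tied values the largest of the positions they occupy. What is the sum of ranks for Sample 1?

Sorted (descending): 4.3, 3.8, 3.6, 3.5, 3.3, 3.3, 3.2, 2.9, 2.6, 2.5, 1.9
The 2 values of 3.3 occupy positions 5–6 → each gets rank 6.
Sample 1 values → pooled ranks: 3.3→6, 2.9→8, 3.2→7, 2.6→9, 3.6→3, 1.9→11
Rank sum = 6 + 8 + 7 + 9 + 3 + 11 = 44

44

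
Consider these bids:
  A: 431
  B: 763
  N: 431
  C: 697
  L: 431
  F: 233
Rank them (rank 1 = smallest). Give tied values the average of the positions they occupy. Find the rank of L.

3

Sorted (ascending): 233, 431, 431, 431, 697, 763
The 3 values of 431 occupy positions 2–4 → average rank 3.
L has value 431 → rank 3.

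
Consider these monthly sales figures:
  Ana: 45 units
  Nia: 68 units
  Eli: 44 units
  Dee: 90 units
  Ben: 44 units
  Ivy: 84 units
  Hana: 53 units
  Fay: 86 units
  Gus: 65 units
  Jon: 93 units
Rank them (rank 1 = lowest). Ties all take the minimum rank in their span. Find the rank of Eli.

1

Sorted (ascending): 44, 44, 45, 53, 65, 68, 84, 86, 90, 93
The 2 values of 44 occupy positions 1–2 → each gets rank 1.
Eli has value 44 units → rank 1.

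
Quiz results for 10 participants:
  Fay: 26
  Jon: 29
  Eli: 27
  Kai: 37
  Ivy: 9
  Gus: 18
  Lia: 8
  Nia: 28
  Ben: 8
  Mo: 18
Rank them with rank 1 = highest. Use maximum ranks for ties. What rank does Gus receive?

Sorted (descending): 37, 29, 28, 27, 26, 18, 18, 9, 8, 8
The 2 values of 18 occupy positions 6–7 → each gets rank 7.
The 2 values of 8 occupy positions 9–10 → each gets rank 10.
Gus has value 18 → rank 7.

7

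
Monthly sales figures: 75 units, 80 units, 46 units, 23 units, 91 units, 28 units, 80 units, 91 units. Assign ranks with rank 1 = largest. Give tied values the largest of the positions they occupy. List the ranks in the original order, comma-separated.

Sorted (descending): 91, 91, 80, 80, 75, 46, 28, 23
The 2 values of 91 occupy positions 1–2 → each gets rank 2.
The 2 values of 80 occupy positions 3–4 → each gets rank 4.

5, 4, 6, 8, 2, 7, 4, 2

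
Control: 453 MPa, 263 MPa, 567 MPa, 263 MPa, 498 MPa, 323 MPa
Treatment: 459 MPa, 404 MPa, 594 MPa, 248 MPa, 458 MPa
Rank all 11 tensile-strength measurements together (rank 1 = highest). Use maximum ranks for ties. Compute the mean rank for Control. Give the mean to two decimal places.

Sorted (descending): 594, 567, 498, 459, 458, 453, 404, 323, 263, 263, 248
The 2 values of 263 occupy positions 9–10 → each gets rank 10.
Control values → pooled ranks: 453→6, 263→10, 567→2, 263→10, 498→3, 323→8
Mean rank = (6 + 10 + 2 + 10 + 3 + 8) / 6 = 6.50

6.50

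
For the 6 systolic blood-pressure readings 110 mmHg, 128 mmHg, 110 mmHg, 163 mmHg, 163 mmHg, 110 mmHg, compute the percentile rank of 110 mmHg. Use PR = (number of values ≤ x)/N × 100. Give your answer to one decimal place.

N = 6.
Strictly below 110: 0. Equal to 110: 3.
PR = 3/6 × 100 = 50.0

50.0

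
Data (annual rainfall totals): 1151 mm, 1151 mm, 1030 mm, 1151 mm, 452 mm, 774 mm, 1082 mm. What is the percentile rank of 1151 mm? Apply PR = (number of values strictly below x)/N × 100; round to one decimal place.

N = 7.
Strictly below 1151: 4. Equal to 1151: 3.
PR = 4/7 × 100 = 57.1

57.1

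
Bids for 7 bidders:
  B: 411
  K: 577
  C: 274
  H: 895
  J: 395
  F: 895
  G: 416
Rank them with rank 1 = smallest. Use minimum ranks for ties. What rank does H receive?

6

Sorted (ascending): 274, 395, 411, 416, 577, 895, 895
The 2 values of 895 occupy positions 6–7 → each gets rank 6.
H has value 895 → rank 6.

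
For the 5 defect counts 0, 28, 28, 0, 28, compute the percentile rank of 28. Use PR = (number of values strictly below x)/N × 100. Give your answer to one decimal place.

N = 5.
Strictly below 28: 2. Equal to 28: 3.
PR = 2/5 × 100 = 40.0

40.0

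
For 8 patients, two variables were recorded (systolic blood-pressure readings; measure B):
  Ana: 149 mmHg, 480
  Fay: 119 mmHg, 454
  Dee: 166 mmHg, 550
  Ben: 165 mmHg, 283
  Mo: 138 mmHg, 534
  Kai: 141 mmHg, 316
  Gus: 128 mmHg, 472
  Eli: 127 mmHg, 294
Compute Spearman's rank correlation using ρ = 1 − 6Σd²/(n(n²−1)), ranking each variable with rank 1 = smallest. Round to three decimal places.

0.262

Ranks of variable 1: 6, 1, 8, 7, 4, 5, 3, 2
Ranks of variable 2: 6, 4, 8, 1, 7, 3, 5, 2
d = r₁ − r₂: 0, -3, 0, 6, -3, 2, -2, 0
d²: 0, 9, 0, 36, 9, 4, 4, 0; Σd² = 62
ρ = 1 − 6·62/(8·63) = 1 − 372/504 = 0.262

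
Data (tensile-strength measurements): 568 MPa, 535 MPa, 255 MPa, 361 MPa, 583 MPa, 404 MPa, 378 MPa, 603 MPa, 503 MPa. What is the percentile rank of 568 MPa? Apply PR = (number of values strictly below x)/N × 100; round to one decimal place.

66.7

N = 9.
Strictly below 568: 6. Equal to 568: 1.
PR = 6/9 × 100 = 66.7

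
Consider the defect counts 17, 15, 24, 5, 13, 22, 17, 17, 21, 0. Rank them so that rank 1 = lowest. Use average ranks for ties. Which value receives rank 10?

Sorted (ascending): 0, 5, 13, 15, 17, 17, 17, 21, 22, 24
The 3 values of 17 occupy positions 5–7 → average rank 6.
Rank 10 → value 24.

24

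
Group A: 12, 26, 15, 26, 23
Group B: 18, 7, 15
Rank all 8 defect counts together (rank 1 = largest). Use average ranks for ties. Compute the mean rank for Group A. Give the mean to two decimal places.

3.70

Sorted (descending): 26, 26, 23, 18, 15, 15, 12, 7
The 2 values of 26 occupy positions 1–2 → average rank (1+2)/2 = 1.5.
The 2 values of 15 occupy positions 5–6 → average rank (5+6)/2 = 5.5.
Group A values → pooled ranks: 12→7, 26→1.5, 15→5.5, 26→1.5, 23→3
Mean rank = (7 + 1.5 + 5.5 + 1.5 + 3) / 5 = 3.70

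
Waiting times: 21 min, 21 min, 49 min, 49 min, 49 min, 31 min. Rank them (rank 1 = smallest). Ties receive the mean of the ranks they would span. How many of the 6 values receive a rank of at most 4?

3

Sorted (ascending): 21, 21, 31, 49, 49, 49
The 2 values of 21 occupy positions 1–2 → average rank (1+2)/2 = 1.5.
The 3 values of 49 occupy positions 4–6 → average rank 5.
Ranks ≤ 4: {1.5, 1.5, 3} → 3 values.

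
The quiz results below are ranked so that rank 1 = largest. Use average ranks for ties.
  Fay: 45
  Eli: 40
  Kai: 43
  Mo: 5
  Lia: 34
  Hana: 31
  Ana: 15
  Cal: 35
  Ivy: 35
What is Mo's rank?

9

Sorted (descending): 45, 43, 40, 35, 35, 34, 31, 15, 5
The 2 values of 35 occupy positions 4–5 → average rank (4+5)/2 = 4.5.
Mo has value 5 → rank 9.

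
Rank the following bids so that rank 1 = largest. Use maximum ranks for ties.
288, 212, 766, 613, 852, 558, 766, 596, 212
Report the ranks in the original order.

7, 9, 3, 4, 1, 6, 3, 5, 9

Sorted (descending): 852, 766, 766, 613, 596, 558, 288, 212, 212
The 2 values of 766 occupy positions 2–3 → each gets rank 3.
The 2 values of 212 occupy positions 8–9 → each gets rank 9.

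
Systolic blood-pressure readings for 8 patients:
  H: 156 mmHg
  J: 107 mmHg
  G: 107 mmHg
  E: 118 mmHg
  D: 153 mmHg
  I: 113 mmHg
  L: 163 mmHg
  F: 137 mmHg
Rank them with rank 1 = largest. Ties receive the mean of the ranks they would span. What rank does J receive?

Sorted (descending): 163, 156, 153, 137, 118, 113, 107, 107
The 2 values of 107 occupy positions 7–8 → average rank (7+8)/2 = 7.5.
J has value 107 mmHg → rank 7.5.

7.5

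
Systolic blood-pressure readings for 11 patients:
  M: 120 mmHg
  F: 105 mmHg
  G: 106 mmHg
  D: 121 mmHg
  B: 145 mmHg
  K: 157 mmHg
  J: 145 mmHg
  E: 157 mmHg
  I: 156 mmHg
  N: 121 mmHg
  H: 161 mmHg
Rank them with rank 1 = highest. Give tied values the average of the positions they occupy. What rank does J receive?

5.5

Sorted (descending): 161, 157, 157, 156, 145, 145, 121, 121, 120, 106, 105
The 2 values of 157 occupy positions 2–3 → average rank (2+3)/2 = 2.5.
The 2 values of 145 occupy positions 5–6 → average rank (5+6)/2 = 5.5.
The 2 values of 121 occupy positions 7–8 → average rank (7+8)/2 = 7.5.
J has value 145 mmHg → rank 5.5.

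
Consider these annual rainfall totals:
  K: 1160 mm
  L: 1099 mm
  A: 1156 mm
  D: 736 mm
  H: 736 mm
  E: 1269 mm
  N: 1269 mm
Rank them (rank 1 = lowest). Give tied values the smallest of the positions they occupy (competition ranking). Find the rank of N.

6

Sorted (ascending): 736, 736, 1099, 1156, 1160, 1269, 1269
The 2 values of 736 occupy positions 1–2 → each gets rank 1.
The 2 values of 1269 occupy positions 6–7 → each gets rank 6.
N has value 1269 mm → rank 6.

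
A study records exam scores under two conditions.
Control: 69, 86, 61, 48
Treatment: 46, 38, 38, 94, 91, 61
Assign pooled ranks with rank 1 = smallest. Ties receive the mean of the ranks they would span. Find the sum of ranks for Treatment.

Sorted (ascending): 38, 38, 46, 48, 61, 61, 69, 86, 91, 94
The 2 values of 38 occupy positions 1–2 → average rank (1+2)/2 = 1.5.
The 2 values of 61 occupy positions 5–6 → average rank (5+6)/2 = 5.5.
Treatment values → pooled ranks: 46→3, 38→1.5, 38→1.5, 94→10, 91→9, 61→5.5
Rank sum = 3 + 1.5 + 1.5 + 10 + 9 + 5.5 = 30.5

30.5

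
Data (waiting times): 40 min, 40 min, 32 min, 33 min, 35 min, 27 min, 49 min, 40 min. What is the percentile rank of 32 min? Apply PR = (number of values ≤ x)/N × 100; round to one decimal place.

N = 8.
Strictly below 32: 1. Equal to 32: 1.
PR = 2/8 × 100 = 25.0

25.0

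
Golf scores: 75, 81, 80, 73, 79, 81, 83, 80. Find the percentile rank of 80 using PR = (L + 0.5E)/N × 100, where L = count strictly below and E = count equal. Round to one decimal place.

N = 8.
Strictly below 80: 3. Equal to 80: 2.
PR = (3 + 0.5·2)/8 × 100 = 50.0

50.0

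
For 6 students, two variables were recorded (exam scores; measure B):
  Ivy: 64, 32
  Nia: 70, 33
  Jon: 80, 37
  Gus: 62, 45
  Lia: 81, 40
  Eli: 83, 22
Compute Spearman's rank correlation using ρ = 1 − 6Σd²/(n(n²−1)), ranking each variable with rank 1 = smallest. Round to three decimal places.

-0.429

Ranks of variable 1: 2, 3, 4, 1, 5, 6
Ranks of variable 2: 2, 3, 4, 6, 5, 1
d = r₁ − r₂: 0, 0, 0, -5, 0, 5
d²: 0, 0, 0, 25, 0, 25; Σd² = 50
ρ = 1 − 6·50/(6·35) = 1 − 300/210 = -0.429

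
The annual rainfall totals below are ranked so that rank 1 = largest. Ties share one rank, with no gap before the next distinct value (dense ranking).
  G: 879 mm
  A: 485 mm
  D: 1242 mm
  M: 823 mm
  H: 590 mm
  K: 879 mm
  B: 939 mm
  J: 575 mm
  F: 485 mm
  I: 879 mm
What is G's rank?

3

Sorted (descending): 1242, 939, 879, 879, 879, 823, 590, 575, 485, 485
The 3 values of 879 share dense rank 3.
The 2 values of 485 share dense rank 7.
Remaining distinct values take the next consecutive integers.
G has value 879 mm → rank 3.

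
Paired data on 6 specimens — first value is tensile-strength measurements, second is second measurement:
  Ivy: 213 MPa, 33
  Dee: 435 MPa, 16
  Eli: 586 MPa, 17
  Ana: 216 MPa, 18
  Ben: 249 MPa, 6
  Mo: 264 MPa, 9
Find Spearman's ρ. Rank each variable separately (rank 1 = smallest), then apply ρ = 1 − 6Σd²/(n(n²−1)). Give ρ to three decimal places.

Ranks of variable 1: 1, 5, 6, 2, 3, 4
Ranks of variable 2: 6, 3, 4, 5, 1, 2
d = r₁ − r₂: -5, 2, 2, -3, 2, 2
d²: 25, 4, 4, 9, 4, 4; Σd² = 50
ρ = 1 − 6·50/(6·35) = 1 − 300/210 = -0.429

-0.429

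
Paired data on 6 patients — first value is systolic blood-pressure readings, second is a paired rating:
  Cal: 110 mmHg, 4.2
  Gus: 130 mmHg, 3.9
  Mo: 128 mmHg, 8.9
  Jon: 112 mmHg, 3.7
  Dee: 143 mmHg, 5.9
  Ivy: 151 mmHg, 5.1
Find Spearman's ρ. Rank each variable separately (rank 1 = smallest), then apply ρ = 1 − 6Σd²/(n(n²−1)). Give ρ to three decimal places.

Ranks of variable 1: 1, 4, 3, 2, 5, 6
Ranks of variable 2: 3, 2, 6, 1, 5, 4
d = r₁ − r₂: -2, 2, -3, 1, 0, 2
d²: 4, 4, 9, 1, 0, 4; Σd² = 22
ρ = 1 − 6·22/(6·35) = 1 − 132/210 = 0.371

0.371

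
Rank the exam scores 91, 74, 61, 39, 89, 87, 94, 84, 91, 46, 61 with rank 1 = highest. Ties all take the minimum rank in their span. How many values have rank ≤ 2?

Sorted (descending): 94, 91, 91, 89, 87, 84, 74, 61, 61, 46, 39
The 2 values of 91 occupy positions 2–3 → each gets rank 2.
The 2 values of 61 occupy positions 8–9 → each gets rank 8.
Ranks ≤ 2: {1, 2, 2} → 3 values.

3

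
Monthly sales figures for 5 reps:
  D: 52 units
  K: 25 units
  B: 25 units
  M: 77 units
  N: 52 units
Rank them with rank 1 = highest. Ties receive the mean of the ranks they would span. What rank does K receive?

Sorted (descending): 77, 52, 52, 25, 25
The 2 values of 52 occupy positions 2–3 → average rank (2+3)/2 = 2.5.
The 2 values of 25 occupy positions 4–5 → average rank (4+5)/2 = 4.5.
K has value 25 units → rank 4.5.

4.5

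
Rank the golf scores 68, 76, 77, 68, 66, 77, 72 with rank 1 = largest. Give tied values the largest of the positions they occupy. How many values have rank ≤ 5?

4

Sorted (descending): 77, 77, 76, 72, 68, 68, 66
The 2 values of 77 occupy positions 1–2 → each gets rank 2.
The 2 values of 68 occupy positions 5–6 → each gets rank 6.
Ranks ≤ 5: {2, 2, 3, 4} → 4 values.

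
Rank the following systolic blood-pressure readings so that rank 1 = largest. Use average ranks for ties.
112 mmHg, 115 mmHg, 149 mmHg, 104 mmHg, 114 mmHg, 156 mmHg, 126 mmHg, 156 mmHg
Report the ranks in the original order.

Sorted (descending): 156, 156, 149, 126, 115, 114, 112, 104
The 2 values of 156 occupy positions 1–2 → average rank (1+2)/2 = 1.5.

7, 5, 3, 8, 6, 1.5, 4, 1.5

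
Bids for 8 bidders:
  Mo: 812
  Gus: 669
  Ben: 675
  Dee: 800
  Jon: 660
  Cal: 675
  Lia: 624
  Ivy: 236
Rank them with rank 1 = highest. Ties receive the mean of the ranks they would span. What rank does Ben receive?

3.5

Sorted (descending): 812, 800, 675, 675, 669, 660, 624, 236
The 2 values of 675 occupy positions 3–4 → average rank (3+4)/2 = 3.5.
Ben has value 675 → rank 3.5.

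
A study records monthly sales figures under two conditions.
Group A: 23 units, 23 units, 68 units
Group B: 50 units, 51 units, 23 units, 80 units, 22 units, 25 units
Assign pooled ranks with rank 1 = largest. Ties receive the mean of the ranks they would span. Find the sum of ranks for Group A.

Sorted (descending): 80, 68, 51, 50, 25, 23, 23, 23, 22
The 3 values of 23 occupy positions 6–8 → average rank 7.
Group A values → pooled ranks: 23→7, 23→7, 68→2
Rank sum = 7 + 7 + 2 = 16

16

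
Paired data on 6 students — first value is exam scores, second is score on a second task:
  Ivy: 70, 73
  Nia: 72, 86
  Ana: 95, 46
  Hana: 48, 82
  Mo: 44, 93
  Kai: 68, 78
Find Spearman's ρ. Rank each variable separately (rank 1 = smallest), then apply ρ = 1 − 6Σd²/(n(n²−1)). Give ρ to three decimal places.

Ranks of variable 1: 4, 5, 6, 2, 1, 3
Ranks of variable 2: 2, 5, 1, 4, 6, 3
d = r₁ − r₂: 2, 0, 5, -2, -5, 0
d²: 4, 0, 25, 4, 25, 0; Σd² = 58
ρ = 1 − 6·58/(6·35) = 1 − 348/210 = -0.657

-0.657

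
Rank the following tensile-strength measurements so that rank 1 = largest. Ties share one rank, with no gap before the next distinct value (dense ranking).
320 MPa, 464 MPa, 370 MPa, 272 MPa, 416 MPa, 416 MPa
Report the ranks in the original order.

Sorted (descending): 464, 416, 416, 370, 320, 272
The 2 values of 416 share dense rank 2.
Remaining distinct values take the next consecutive integers.

4, 1, 3, 5, 2, 2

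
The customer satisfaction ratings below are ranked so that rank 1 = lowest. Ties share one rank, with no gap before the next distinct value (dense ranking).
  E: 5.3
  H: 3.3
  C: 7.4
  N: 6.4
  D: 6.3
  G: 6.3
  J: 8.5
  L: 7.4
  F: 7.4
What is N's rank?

Sorted (ascending): 3.3, 5.3, 6.3, 6.3, 6.4, 7.4, 7.4, 7.4, 8.5
The 2 values of 6.3 share dense rank 3.
The 3 values of 7.4 share dense rank 5.
Remaining distinct values take the next consecutive integers.
N has value 6.4 → rank 4.

4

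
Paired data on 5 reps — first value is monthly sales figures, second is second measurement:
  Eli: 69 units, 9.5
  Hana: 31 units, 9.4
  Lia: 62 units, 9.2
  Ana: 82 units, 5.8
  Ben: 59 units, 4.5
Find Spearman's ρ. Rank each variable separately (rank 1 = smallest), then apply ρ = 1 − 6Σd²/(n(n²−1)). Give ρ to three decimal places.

0.000

Ranks of variable 1: 4, 1, 3, 5, 2
Ranks of variable 2: 5, 4, 3, 2, 1
d = r₁ − r₂: -1, -3, 0, 3, 1
d²: 1, 9, 0, 9, 1; Σd² = 20
ρ = 1 − 6·20/(5·24) = 1 − 120/120 = 0.000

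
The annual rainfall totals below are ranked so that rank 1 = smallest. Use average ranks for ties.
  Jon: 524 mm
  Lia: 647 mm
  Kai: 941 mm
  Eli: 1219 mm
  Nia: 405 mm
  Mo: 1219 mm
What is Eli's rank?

Sorted (ascending): 405, 524, 647, 941, 1219, 1219
The 2 values of 1219 occupy positions 5–6 → average rank (5+6)/2 = 5.5.
Eli has value 1219 mm → rank 5.5.

5.5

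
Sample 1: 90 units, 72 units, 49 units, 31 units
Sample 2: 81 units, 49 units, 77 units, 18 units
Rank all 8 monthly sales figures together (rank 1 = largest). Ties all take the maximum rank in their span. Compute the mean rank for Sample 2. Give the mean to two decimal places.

Sorted (descending): 90, 81, 77, 72, 49, 49, 31, 18
The 2 values of 49 occupy positions 5–6 → each gets rank 6.
Sample 2 values → pooled ranks: 81→2, 49→6, 77→3, 18→8
Mean rank = (2 + 6 + 3 + 8) / 4 = 4.75

4.75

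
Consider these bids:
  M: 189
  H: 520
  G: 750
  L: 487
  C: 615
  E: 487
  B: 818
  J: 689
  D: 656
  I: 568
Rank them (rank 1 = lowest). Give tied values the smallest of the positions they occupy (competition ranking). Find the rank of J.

8

Sorted (ascending): 189, 487, 487, 520, 568, 615, 656, 689, 750, 818
The 2 values of 487 occupy positions 2–3 → each gets rank 2.
J has value 689 → rank 8.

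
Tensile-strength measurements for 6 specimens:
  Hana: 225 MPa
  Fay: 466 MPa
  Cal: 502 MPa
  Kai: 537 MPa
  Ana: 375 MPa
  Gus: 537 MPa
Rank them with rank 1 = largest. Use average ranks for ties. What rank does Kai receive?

Sorted (descending): 537, 537, 502, 466, 375, 225
The 2 values of 537 occupy positions 1–2 → average rank (1+2)/2 = 1.5.
Kai has value 537 MPa → rank 1.5.

1.5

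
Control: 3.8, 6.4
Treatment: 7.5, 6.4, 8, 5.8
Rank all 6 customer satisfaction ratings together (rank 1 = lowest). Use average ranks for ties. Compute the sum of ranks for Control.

4.5

Sorted (ascending): 3.8, 5.8, 6.4, 6.4, 7.5, 8
The 2 values of 6.4 occupy positions 3–4 → average rank (3+4)/2 = 3.5.
Control values → pooled ranks: 3.8→1, 6.4→3.5
Rank sum = 1 + 3.5 = 4.5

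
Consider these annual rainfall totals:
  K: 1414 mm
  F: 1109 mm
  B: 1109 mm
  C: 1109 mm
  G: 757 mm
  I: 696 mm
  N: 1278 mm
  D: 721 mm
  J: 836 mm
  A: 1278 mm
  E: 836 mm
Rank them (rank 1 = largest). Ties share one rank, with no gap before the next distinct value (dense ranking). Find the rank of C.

Sorted (descending): 1414, 1278, 1278, 1109, 1109, 1109, 836, 836, 757, 721, 696
The 2 values of 1278 share dense rank 2.
The 3 values of 1109 share dense rank 3.
The 2 values of 836 share dense rank 4.
Remaining distinct values take the next consecutive integers.
C has value 1109 mm → rank 3.

3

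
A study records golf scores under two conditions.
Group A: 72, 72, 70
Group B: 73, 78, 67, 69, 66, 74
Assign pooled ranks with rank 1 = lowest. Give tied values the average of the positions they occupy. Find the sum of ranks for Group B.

30

Sorted (ascending): 66, 67, 69, 70, 72, 72, 73, 74, 78
The 2 values of 72 occupy positions 5–6 → average rank (5+6)/2 = 5.5.
Group B values → pooled ranks: 73→7, 78→9, 67→2, 69→3, 66→1, 74→8
Rank sum = 7 + 9 + 2 + 3 + 1 + 8 = 30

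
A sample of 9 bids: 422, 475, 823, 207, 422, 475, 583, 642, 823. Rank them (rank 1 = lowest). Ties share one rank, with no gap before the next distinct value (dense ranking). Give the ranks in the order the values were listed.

Sorted (ascending): 207, 422, 422, 475, 475, 583, 642, 823, 823
The 2 values of 422 share dense rank 2.
The 2 values of 475 share dense rank 3.
The 2 values of 823 share dense rank 6.
Remaining distinct values take the next consecutive integers.

2, 3, 6, 1, 2, 3, 4, 5, 6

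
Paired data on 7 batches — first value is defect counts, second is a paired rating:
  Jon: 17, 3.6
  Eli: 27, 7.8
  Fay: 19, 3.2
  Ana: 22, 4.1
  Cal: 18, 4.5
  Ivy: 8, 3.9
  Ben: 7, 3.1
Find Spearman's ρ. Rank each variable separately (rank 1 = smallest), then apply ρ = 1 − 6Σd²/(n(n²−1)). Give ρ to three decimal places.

Ranks of variable 1: 3, 7, 5, 6, 4, 2, 1
Ranks of variable 2: 3, 7, 2, 5, 6, 4, 1
d = r₁ − r₂: 0, 0, 3, 1, -2, -2, 0
d²: 0, 0, 9, 1, 4, 4, 0; Σd² = 18
ρ = 1 − 6·18/(7·48) = 1 − 108/336 = 0.679

0.679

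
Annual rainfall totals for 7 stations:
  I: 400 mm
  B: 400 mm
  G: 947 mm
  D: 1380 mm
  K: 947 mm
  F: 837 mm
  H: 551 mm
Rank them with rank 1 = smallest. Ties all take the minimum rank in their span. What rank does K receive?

5

Sorted (ascending): 400, 400, 551, 837, 947, 947, 1380
The 2 values of 400 occupy positions 1–2 → each gets rank 1.
The 2 values of 947 occupy positions 5–6 → each gets rank 5.
K has value 947 mm → rank 5.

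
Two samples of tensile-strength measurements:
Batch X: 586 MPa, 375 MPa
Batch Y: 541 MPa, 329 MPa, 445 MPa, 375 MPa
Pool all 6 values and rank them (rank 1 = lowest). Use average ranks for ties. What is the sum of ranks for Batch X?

Sorted (ascending): 329, 375, 375, 445, 541, 586
The 2 values of 375 occupy positions 2–3 → average rank (2+3)/2 = 2.5.
Batch X values → pooled ranks: 586→6, 375→2.5
Rank sum = 6 + 2.5 = 8.5

8.5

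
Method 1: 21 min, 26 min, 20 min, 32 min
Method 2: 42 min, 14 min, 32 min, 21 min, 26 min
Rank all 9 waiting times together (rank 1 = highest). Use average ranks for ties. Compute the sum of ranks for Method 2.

23.5

Sorted (descending): 42, 32, 32, 26, 26, 21, 21, 20, 14
The 2 values of 32 occupy positions 2–3 → average rank (2+3)/2 = 2.5.
The 2 values of 26 occupy positions 4–5 → average rank (4+5)/2 = 4.5.
The 2 values of 21 occupy positions 6–7 → average rank (6+7)/2 = 6.5.
Method 2 values → pooled ranks: 42→1, 14→9, 32→2.5, 21→6.5, 26→4.5
Rank sum = 1 + 9 + 2.5 + 6.5 + 4.5 = 23.5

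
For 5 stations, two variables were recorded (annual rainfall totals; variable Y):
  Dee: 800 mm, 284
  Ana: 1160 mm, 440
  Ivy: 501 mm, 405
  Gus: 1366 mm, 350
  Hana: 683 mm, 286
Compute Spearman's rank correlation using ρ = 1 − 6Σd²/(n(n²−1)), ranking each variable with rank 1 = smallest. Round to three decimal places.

0.100

Ranks of variable 1: 3, 4, 1, 5, 2
Ranks of variable 2: 1, 5, 4, 3, 2
d = r₁ − r₂: 2, -1, -3, 2, 0
d²: 4, 1, 9, 4, 0; Σd² = 18
ρ = 1 − 6·18/(5·24) = 1 − 108/120 = 0.100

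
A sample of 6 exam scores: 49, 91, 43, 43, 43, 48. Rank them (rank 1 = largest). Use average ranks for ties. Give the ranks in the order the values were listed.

2, 1, 5, 5, 5, 3

Sorted (descending): 91, 49, 48, 43, 43, 43
The 3 values of 43 occupy positions 4–6 → average rank 5.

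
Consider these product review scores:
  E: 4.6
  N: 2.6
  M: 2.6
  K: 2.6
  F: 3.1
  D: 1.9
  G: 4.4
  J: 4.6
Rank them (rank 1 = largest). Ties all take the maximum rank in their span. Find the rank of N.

Sorted (descending): 4.6, 4.6, 4.4, 3.1, 2.6, 2.6, 2.6, 1.9
The 2 values of 4.6 occupy positions 1–2 → each gets rank 2.
The 3 values of 2.6 occupy positions 5–7 → each gets rank 7.
N has value 2.6 → rank 7.

7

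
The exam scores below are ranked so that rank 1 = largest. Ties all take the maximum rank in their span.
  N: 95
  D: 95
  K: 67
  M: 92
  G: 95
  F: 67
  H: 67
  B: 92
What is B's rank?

5

Sorted (descending): 95, 95, 95, 92, 92, 67, 67, 67
The 3 values of 95 occupy positions 1–3 → each gets rank 3.
The 2 values of 92 occupy positions 4–5 → each gets rank 5.
The 3 values of 67 occupy positions 6–8 → each gets rank 8.
B has value 92 → rank 5.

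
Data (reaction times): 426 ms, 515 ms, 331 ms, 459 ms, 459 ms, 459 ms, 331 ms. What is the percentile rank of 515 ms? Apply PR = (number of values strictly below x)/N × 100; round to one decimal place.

N = 7.
Strictly below 515: 6. Equal to 515: 1.
PR = 6/7 × 100 = 85.7

85.7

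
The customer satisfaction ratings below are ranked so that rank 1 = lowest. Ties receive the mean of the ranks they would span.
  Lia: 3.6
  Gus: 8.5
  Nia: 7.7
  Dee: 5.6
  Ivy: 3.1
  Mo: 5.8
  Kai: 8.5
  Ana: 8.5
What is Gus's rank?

7

Sorted (ascending): 3.1, 3.6, 5.6, 5.8, 7.7, 8.5, 8.5, 8.5
The 3 values of 8.5 occupy positions 6–8 → average rank 7.
Gus has value 8.5 → rank 7.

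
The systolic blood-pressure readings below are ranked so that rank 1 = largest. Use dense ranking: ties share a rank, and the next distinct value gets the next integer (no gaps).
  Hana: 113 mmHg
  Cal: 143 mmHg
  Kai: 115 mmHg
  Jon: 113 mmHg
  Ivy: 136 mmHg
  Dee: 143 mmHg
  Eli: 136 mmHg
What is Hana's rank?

Sorted (descending): 143, 143, 136, 136, 115, 113, 113
The 2 values of 143 share dense rank 1.
The 2 values of 136 share dense rank 2.
The 2 values of 113 share dense rank 4.
Remaining distinct values take the next consecutive integers.
Hana has value 113 mmHg → rank 4.

4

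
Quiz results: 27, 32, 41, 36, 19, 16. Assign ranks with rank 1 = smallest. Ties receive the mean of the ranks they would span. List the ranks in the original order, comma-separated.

3, 4, 6, 5, 2, 1

Sorted (ascending): 16, 19, 27, 32, 36, 41
No ties — each value takes its position as its rank.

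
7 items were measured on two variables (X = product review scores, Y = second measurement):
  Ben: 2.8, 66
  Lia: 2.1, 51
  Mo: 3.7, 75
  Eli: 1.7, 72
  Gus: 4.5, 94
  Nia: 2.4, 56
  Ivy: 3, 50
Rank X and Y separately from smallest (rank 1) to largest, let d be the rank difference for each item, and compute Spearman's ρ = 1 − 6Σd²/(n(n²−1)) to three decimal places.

Ranks of variable 1: 4, 2, 6, 1, 7, 3, 5
Ranks of variable 2: 4, 2, 6, 5, 7, 3, 1
d = r₁ − r₂: 0, 0, 0, -4, 0, 0, 4
d²: 0, 0, 0, 16, 0, 0, 16; Σd² = 32
ρ = 1 − 6·32/(7·48) = 1 − 192/336 = 0.429

0.429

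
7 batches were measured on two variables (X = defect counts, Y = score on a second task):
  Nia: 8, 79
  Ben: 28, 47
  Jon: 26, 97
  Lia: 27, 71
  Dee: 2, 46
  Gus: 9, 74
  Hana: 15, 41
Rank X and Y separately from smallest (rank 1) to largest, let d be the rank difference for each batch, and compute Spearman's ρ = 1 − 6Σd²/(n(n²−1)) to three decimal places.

Ranks of variable 1: 2, 7, 5, 6, 1, 3, 4
Ranks of variable 2: 6, 3, 7, 4, 2, 5, 1
d = r₁ − r₂: -4, 4, -2, 2, -1, -2, 3
d²: 16, 16, 4, 4, 1, 4, 9; Σd² = 54
ρ = 1 − 6·54/(7·48) = 1 − 324/336 = 0.036

0.036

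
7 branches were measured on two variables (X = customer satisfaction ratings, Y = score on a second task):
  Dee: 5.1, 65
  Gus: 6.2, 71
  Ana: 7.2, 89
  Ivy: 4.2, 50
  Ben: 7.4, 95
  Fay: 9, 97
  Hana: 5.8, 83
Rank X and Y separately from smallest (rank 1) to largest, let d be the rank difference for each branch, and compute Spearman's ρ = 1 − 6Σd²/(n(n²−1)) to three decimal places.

Ranks of variable 1: 2, 4, 5, 1, 6, 7, 3
Ranks of variable 2: 2, 3, 5, 1, 6, 7, 4
d = r₁ − r₂: 0, 1, 0, 0, 0, 0, -1
d²: 0, 1, 0, 0, 0, 0, 1; Σd² = 2
ρ = 1 − 6·2/(7·48) = 1 − 12/336 = 0.964

0.964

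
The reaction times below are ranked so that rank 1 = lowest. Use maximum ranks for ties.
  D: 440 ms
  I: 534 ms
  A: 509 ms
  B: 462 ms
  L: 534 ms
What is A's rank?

3

Sorted (ascending): 440, 462, 509, 534, 534
The 2 values of 534 occupy positions 4–5 → each gets rank 5.
A has value 509 ms → rank 3.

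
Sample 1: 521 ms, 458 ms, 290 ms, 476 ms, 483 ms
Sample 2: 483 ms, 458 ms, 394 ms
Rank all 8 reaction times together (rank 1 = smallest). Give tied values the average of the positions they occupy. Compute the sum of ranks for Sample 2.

12

Sorted (ascending): 290, 394, 458, 458, 476, 483, 483, 521
The 2 values of 458 occupy positions 3–4 → average rank (3+4)/2 = 3.5.
The 2 values of 483 occupy positions 6–7 → average rank (6+7)/2 = 6.5.
Sample 2 values → pooled ranks: 483→6.5, 458→3.5, 394→2
Rank sum = 6.5 + 3.5 + 2 = 12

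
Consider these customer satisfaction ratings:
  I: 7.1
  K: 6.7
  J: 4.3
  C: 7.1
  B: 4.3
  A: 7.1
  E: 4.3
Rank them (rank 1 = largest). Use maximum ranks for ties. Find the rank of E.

7

Sorted (descending): 7.1, 7.1, 7.1, 6.7, 4.3, 4.3, 4.3
The 3 values of 7.1 occupy positions 1–3 → each gets rank 3.
The 3 values of 4.3 occupy positions 5–7 → each gets rank 7.
E has value 4.3 → rank 7.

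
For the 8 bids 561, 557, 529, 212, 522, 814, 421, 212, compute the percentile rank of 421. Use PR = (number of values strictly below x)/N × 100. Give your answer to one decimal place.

25.0

N = 8.
Strictly below 421: 2. Equal to 421: 1.
PR = 2/8 × 100 = 25.0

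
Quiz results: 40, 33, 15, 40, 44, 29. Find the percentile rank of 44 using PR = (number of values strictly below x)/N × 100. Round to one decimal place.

N = 6.
Strictly below 44: 5. Equal to 44: 1.
PR = 5/6 × 100 = 83.3

83.3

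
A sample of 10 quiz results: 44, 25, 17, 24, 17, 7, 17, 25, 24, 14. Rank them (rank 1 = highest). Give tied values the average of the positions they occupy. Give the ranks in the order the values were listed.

Sorted (descending): 44, 25, 25, 24, 24, 17, 17, 17, 14, 7
The 2 values of 25 occupy positions 2–3 → average rank (2+3)/2 = 2.5.
The 2 values of 24 occupy positions 4–5 → average rank (4+5)/2 = 4.5.
The 3 values of 17 occupy positions 6–8 → average rank 7.

1, 2.5, 7, 4.5, 7, 10, 7, 2.5, 4.5, 9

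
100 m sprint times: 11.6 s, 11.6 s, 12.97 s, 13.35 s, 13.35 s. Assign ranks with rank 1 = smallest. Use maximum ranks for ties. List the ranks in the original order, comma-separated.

Sorted (ascending): 11.6, 11.6, 12.97, 13.35, 13.35
The 2 values of 11.6 occupy positions 1–2 → each gets rank 2.
The 2 values of 13.35 occupy positions 4–5 → each gets rank 5.

2, 2, 3, 5, 5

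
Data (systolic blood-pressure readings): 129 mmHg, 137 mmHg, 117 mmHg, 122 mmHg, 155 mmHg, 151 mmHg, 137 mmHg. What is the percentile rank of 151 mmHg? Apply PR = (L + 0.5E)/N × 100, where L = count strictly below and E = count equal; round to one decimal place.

78.6

N = 7.
Strictly below 151: 5. Equal to 151: 1.
PR = (5 + 0.5·1)/7 × 100 = 78.6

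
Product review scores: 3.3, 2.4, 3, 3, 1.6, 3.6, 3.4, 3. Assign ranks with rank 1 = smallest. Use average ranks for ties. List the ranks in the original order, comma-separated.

Sorted (ascending): 1.6, 2.4, 3, 3, 3, 3.3, 3.4, 3.6
The 3 values of 3 occupy positions 3–5 → average rank 4.

6, 2, 4, 4, 1, 8, 7, 4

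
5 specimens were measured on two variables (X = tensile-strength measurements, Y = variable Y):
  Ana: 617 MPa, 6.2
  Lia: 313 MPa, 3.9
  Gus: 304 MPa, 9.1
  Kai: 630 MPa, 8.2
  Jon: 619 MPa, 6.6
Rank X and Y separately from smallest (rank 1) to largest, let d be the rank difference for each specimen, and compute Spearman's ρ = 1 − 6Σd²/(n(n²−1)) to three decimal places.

Ranks of variable 1: 3, 2, 1, 5, 4
Ranks of variable 2: 2, 1, 5, 4, 3
d = r₁ − r₂: 1, 1, -4, 1, 1
d²: 1, 1, 16, 1, 1; Σd² = 20
ρ = 1 − 6·20/(5·24) = 1 − 120/120 = 0.000

0.000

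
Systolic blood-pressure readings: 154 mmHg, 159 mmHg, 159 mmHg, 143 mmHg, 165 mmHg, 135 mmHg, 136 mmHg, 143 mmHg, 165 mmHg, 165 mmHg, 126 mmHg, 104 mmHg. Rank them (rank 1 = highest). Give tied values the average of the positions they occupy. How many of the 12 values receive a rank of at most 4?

Sorted (descending): 165, 165, 165, 159, 159, 154, 143, 143, 136, 135, 126, 104
The 3 values of 165 occupy positions 1–3 → average rank 2.
The 2 values of 159 occupy positions 4–5 → average rank (4+5)/2 = 4.5.
The 2 values of 143 occupy positions 7–8 → average rank (7+8)/2 = 7.5.
Ranks ≤ 4: {2, 2, 2} → 3 values.

3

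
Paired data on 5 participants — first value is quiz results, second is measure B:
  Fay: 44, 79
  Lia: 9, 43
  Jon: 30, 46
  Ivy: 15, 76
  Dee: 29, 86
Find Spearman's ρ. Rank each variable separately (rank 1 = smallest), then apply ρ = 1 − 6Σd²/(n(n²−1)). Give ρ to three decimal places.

0.500

Ranks of variable 1: 5, 1, 4, 2, 3
Ranks of variable 2: 4, 1, 2, 3, 5
d = r₁ − r₂: 1, 0, 2, -1, -2
d²: 1, 0, 4, 1, 4; Σd² = 10
ρ = 1 − 6·10/(5·24) = 1 − 60/120 = 0.500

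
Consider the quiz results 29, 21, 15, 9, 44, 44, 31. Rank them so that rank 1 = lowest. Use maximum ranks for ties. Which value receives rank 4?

Sorted (ascending): 9, 15, 21, 29, 31, 44, 44
The 2 values of 44 occupy positions 6–7 → each gets rank 7.
Rank 4 → value 29.

29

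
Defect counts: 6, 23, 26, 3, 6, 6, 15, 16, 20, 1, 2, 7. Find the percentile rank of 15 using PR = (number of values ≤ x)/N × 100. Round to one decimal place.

66.7

N = 12.
Strictly below 15: 7. Equal to 15: 1.
PR = 8/12 × 100 = 66.7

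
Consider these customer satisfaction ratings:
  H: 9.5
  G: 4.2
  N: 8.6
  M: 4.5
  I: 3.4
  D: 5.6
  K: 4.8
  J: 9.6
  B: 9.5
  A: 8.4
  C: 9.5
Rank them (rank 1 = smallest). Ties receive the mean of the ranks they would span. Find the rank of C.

Sorted (ascending): 3.4, 4.2, 4.5, 4.8, 5.6, 8.4, 8.6, 9.5, 9.5, 9.5, 9.6
The 3 values of 9.5 occupy positions 8–10 → average rank 9.
C has value 9.5 → rank 9.

9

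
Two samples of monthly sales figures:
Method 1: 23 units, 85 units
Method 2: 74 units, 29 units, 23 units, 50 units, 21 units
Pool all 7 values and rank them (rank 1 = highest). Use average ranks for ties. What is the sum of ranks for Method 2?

Sorted (descending): 85, 74, 50, 29, 23, 23, 21
The 2 values of 23 occupy positions 5–6 → average rank (5+6)/2 = 5.5.
Method 2 values → pooled ranks: 74→2, 29→4, 23→5.5, 50→3, 21→7
Rank sum = 2 + 4 + 5.5 + 3 + 7 = 21.5

21.5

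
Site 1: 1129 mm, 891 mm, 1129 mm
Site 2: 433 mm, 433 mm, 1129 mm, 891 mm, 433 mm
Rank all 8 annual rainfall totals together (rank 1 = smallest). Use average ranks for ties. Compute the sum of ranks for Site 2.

17.5

Sorted (ascending): 433, 433, 433, 891, 891, 1129, 1129, 1129
The 3 values of 433 occupy positions 1–3 → average rank 2.
The 2 values of 891 occupy positions 4–5 → average rank (4+5)/2 = 4.5.
The 3 values of 1129 occupy positions 6–8 → average rank 7.
Site 2 values → pooled ranks: 433→2, 433→2, 1129→7, 891→4.5, 433→2
Rank sum = 2 + 2 + 7 + 4.5 + 2 = 17.5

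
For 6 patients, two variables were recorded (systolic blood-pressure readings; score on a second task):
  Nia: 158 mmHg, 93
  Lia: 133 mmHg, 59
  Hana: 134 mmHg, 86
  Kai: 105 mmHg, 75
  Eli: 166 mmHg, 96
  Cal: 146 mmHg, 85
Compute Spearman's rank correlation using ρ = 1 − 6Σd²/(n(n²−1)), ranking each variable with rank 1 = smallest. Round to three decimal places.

Ranks of variable 1: 5, 2, 3, 1, 6, 4
Ranks of variable 2: 5, 1, 4, 2, 6, 3
d = r₁ − r₂: 0, 1, -1, -1, 0, 1
d²: 0, 1, 1, 1, 0, 1; Σd² = 4
ρ = 1 − 6·4/(6·35) = 1 − 24/210 = 0.886

0.886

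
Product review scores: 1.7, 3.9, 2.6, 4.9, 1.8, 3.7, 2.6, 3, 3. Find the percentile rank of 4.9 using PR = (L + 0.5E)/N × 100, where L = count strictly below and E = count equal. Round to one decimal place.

94.4

N = 9.
Strictly below 4.9: 8. Equal to 4.9: 1.
PR = (8 + 0.5·1)/9 × 100 = 94.4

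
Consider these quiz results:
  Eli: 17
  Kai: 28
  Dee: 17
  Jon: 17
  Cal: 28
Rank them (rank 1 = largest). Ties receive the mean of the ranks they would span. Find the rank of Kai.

Sorted (descending): 28, 28, 17, 17, 17
The 2 values of 28 occupy positions 1–2 → average rank (1+2)/2 = 1.5.
The 3 values of 17 occupy positions 3–5 → average rank 4.
Kai has value 28 → rank 1.5.

1.5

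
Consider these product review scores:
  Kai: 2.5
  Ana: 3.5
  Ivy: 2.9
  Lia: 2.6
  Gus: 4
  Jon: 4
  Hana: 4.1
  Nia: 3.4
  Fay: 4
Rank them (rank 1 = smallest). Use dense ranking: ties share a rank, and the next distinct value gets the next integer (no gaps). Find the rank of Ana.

Sorted (ascending): 2.5, 2.6, 2.9, 3.4, 3.5, 4, 4, 4, 4.1
The 3 values of 4 share dense rank 6.
Remaining distinct values take the next consecutive integers.
Ana has value 3.5 → rank 5.

5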